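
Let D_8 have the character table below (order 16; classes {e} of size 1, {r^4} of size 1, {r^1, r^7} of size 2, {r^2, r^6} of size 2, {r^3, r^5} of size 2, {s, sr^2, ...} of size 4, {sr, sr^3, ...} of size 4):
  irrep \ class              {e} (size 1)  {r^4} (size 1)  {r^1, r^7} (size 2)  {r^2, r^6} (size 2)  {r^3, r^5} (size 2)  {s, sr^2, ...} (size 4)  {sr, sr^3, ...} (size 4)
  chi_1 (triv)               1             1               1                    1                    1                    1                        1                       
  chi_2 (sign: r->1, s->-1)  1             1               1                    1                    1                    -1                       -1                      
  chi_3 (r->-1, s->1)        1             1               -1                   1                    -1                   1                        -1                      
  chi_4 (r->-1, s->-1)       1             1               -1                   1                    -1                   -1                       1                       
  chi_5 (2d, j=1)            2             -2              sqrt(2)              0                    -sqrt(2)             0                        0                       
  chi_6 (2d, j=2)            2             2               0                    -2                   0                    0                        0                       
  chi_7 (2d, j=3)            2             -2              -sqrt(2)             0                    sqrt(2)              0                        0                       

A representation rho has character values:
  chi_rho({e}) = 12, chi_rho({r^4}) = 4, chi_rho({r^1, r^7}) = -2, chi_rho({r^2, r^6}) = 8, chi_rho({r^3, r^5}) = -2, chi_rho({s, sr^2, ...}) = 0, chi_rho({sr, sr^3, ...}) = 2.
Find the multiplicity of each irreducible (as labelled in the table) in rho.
Multiplicities: chi_1: 2, chi_2: 1, chi_3: 2, chi_4: 3, chi_5: 1, chi_6: 0, chi_7: 1.

Use <chi_rho, chi> = (1/|G|) sum_C |C| * chi_rho(C) * conj(chi(C)) with |G| = 16 for each irreducible chi in the table:
  <chi_rho, chi_1> = (1/16)[1*(12)*conj(1) + 1*(4)*conj(1) + 2*(-2)*conj(1) + 2*(8)*conj(1) + 2*(-2)*conj(1) + 4*(0)*conj(1) + 4*(2)*conj(1)]
      = (1/16)[(12) + (4) + (-4) + (16) + (-4) + (0) + (8)] = 32/16 = 2
  <chi_rho, chi_2> = (1/16)[1*(12)*conj(1) + 1*(4)*conj(1) + 2*(-2)*conj(1) + 2*(8)*conj(1) + 2*(-2)*conj(1) + 4*(0)*conj(-1) + 4*(2)*conj(-1)]
      = (1/16)[(12) + (4) + (-4) + (16) + (-4) + (0) + (-8)] = 16/16 = 1
  <chi_rho, chi_3> = (1/16)[1*(12)*conj(1) + 1*(4)*conj(1) + 2*(-2)*conj(-1) + 2*(8)*conj(1) + 2*(-2)*conj(-1) + 4*(0)*conj(1) + 4*(2)*conj(-1)]
      = (1/16)[(12) + (4) + (4) + (16) + (4) + (0) + (-8)] = 32/16 = 2
  <chi_rho, chi_4> = (1/16)[1*(12)*conj(1) + 1*(4)*conj(1) + 2*(-2)*conj(-1) + 2*(8)*conj(1) + 2*(-2)*conj(-1) + 4*(0)*conj(-1) + 4*(2)*conj(1)]
      = (1/16)[(12) + (4) + (4) + (16) + (4) + (0) + (8)] = 48/16 = 3
  <chi_rho, chi_5> = (1/16)[1*(12)*conj(2) + 1*(4)*conj(-2) + 2*(-2)*conj(sqrt(2)) + 2*(8)*conj(0) + 2*(-2)*conj(-sqrt(2)) + 4*(0)*conj(0) + 4*(2)*conj(0)]
      = (1/16)[(24) + (-8) + (-4*sqrt(2)) + (0) + (4*sqrt(2)) + (0) + (0)] = 16/16 = 1
  <chi_rho, chi_6> = (1/16)[1*(12)*conj(2) + 1*(4)*conj(2) + 2*(-2)*conj(0) + 2*(8)*conj(-2) + 2*(-2)*conj(0) + 4*(0)*conj(0) + 4*(2)*conj(0)]
      = (1/16)[(24) + (8) + (0) + (-32) + (0) + (0) + (0)] = 0/16 = 0
  <chi_rho, chi_7> = (1/16)[1*(12)*conj(2) + 1*(4)*conj(-2) + 2*(-2)*conj(-sqrt(2)) + 2*(8)*conj(0) + 2*(-2)*conj(sqrt(2)) + 4*(0)*conj(0) + 4*(2)*conj(0)]
      = (1/16)[(24) + (-8) + (4*sqrt(2)) + (0) + (-4*sqrt(2)) + (0) + (0)] = 16/16 = 1
Dimension check: dim(rho) = sum (mult * dim) = 2*1 + 1*1 + 2*1 + 3*1 + 1*2 + 0*2 + 1*2 = 12 = chi_rho(e) = 12.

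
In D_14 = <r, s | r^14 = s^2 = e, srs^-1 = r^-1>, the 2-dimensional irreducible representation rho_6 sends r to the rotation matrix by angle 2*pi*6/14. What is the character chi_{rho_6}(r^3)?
chi_{rho_6}(r^3) = 2*cos(2*pi*6*3/14) = -2*cos(3*pi/7)

Details: rho_6(r^3) is rotation by angle 2*pi*6*3/14, whose trace is 2*cos(2*pi*6*3/14) = -2*cos(3*pi/7).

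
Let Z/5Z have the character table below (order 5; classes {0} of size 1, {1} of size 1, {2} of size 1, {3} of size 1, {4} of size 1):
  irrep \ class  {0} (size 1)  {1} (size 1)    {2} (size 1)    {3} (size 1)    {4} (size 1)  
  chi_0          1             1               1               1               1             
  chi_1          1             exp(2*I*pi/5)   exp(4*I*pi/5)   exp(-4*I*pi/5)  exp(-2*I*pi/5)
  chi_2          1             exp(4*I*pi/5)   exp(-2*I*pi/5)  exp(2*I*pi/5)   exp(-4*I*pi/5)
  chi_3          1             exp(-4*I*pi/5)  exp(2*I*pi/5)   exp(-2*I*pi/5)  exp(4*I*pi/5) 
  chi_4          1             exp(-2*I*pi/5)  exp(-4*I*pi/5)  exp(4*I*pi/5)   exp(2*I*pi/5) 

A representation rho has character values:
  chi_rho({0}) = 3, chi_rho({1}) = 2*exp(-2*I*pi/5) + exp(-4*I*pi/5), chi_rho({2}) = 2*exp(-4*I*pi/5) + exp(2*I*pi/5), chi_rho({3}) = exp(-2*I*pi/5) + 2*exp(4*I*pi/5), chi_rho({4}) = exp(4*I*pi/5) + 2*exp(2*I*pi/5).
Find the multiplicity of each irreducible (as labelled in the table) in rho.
Multiplicities: chi_0: 0, chi_1: 0, chi_2: 0, chi_3: 1, chi_4: 2.

Working: Use <chi_rho, chi> = (1/|G|) sum_C |C| * chi_rho(C) * conj(chi(C)) with |G| = 5 for each irreducible chi in the table:
  <chi_rho, chi_0> = (1/5)[1*(3)*conj(1) + 1*(2*exp(-2*I*pi/5) + exp(-4*I*pi/5))*conj(1) + 1*(2*exp(-4*I*pi/5) + exp(2*I*pi/5))*conj(1) + 1*(exp(-2*I*pi/5) + 2*exp(4*I*pi/5))*conj(1) + 1*(exp(4*I*pi/5) + 2*exp(2*I*pi/5))*conj(1)]
      = (1/5)[(3) + (2*exp(-2*I*pi/5) + exp(-4*I*pi/5)) + (2*exp(-4*I*pi/5) + exp(2*I*pi/5)) + (exp(-2*I*pi/5) + 2*exp(4*I*pi/5)) + (exp(4*I*pi/5) + 2*exp(2*I*pi/5))] = 0/5 = 0
  <chi_rho, chi_1> = (1/5)[1*(3)*conj(1) + 1*(2*exp(-2*I*pi/5) + exp(-4*I*pi/5))*conj(exp(2*I*pi/5)) + 1*(2*exp(-4*I*pi/5) + exp(2*I*pi/5))*conj(exp(4*I*pi/5)) + 1*(exp(-2*I*pi/5) + 2*exp(4*I*pi/5))*conj(exp(-4*I*pi/5)) + 1*(exp(4*I*pi/5) + 2*exp(2*I*pi/5))*conj(exp(-2*I*pi/5))]
      = (1/5)[(3) + (2*exp(-4*I*pi/5) + exp(4*I*pi/5)) + (exp(-2*I*pi/5) + 2*exp(2*I*pi/5)) + (2*exp(-2*I*pi/5) + exp(2*I*pi/5)) + (exp(-4*I*pi/5) + 2*exp(4*I*pi/5))] = 0/5 = 0
  <chi_rho, chi_2> = (1/5)[1*(3)*conj(1) + 1*(2*exp(-2*I*pi/5) + exp(-4*I*pi/5))*conj(exp(4*I*pi/5)) + 1*(2*exp(-4*I*pi/5) + exp(2*I*pi/5))*conj(exp(-2*I*pi/5)) + 1*(exp(-2*I*pi/5) + 2*exp(4*I*pi/5))*conj(exp(2*I*pi/5)) + 1*(exp(4*I*pi/5) + 2*exp(2*I*pi/5))*conj(exp(-4*I*pi/5))]
      = (1/5)[(3) + (exp(2*I*pi/5) + 2*exp(4*I*pi/5)) + (2*exp(-2*I*pi/5) + exp(4*I*pi/5)) + (exp(-4*I*pi/5) + 2*exp(2*I*pi/5)) + (2*exp(-4*I*pi/5) + exp(-2*I*pi/5))] = 0/5 = 0
  <chi_rho, chi_3> = (1/5)[1*(3)*conj(1) + 1*(2*exp(-2*I*pi/5) + exp(-4*I*pi/5))*conj(exp(-4*I*pi/5)) + 1*(2*exp(-4*I*pi/5) + exp(2*I*pi/5))*conj(exp(2*I*pi/5)) + 1*(exp(-2*I*pi/5) + 2*exp(4*I*pi/5))*conj(exp(-2*I*pi/5)) + 1*(exp(4*I*pi/5) + 2*exp(2*I*pi/5))*conj(exp(4*I*pi/5))]
      = (1/5)[(3) + (1 + 2*exp(2*I*pi/5)) + (1 + 2*exp(4*I*pi/5)) + (1 + 2*exp(-4*I*pi/5)) + (1 + 2*exp(-2*I*pi/5))] = 5/5 = 1
  <chi_rho, chi_4> = (1/5)[1*(3)*conj(1) + 1*(2*exp(-2*I*pi/5) + exp(-4*I*pi/5))*conj(exp(-2*I*pi/5)) + 1*(2*exp(-4*I*pi/5) + exp(2*I*pi/5))*conj(exp(-4*I*pi/5)) + 1*(exp(-2*I*pi/5) + 2*exp(4*I*pi/5))*conj(exp(4*I*pi/5)) + 1*(exp(4*I*pi/5) + 2*exp(2*I*pi/5))*conj(exp(2*I*pi/5))]
      = (1/5)[(3) + (2 + exp(-2*I*pi/5)) + (2 + exp(-4*I*pi/5)) + (2 + exp(4*I*pi/5)) + (2 + exp(2*I*pi/5))] = 10/5 = 2
(Exp terms are combined using exp(i*s)*conj(exp(i*t)) = exp(i*(s-t)), and sums of them are collapsed using the identity that for every m > 1 the m distinct m-th roots of unity sum to 0, e.g. 1 + exp(2*I*pi/3) + exp(-2*I*pi/3) = 0.)
Dimension check: dim(rho) = sum (mult * dim) = 0*1 + 0*1 + 0*1 + 1*1 + 2*1 = 3 = chi_rho(e) = 3.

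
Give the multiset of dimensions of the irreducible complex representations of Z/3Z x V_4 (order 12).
Dimensions: 1, 1, 1, 1, 1, 1, 1, 1, 1, 1, 1, 1

Solution. There are 12 irreducibles (= number of conjugacy classes). Their dimensions d_i satisfy sum d_i^2 = |G| = 12: 1 + 1 + 1 + 1 + 1 + 1 + 1 + 1 + 1 + 1 + 1 + 1 = 12. (For the product with Z/3Z: each of the 3 1-dim characters of Z/3Z tensors with each irrep of V_4, giving 3 copies of each V_4-dimension.)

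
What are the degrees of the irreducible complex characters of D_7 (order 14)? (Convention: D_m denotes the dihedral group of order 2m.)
Dimensions: 1, 1, 2, 2, 2

Why: There are 5 irreducibles (= number of conjugacy classes). Their dimensions d_i satisfy sum d_i^2 = |G| = 14: 1 + 1 + 4 + 4 + 4 = 14.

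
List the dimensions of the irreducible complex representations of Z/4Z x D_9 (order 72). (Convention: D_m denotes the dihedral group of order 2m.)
Dimensions: 1, 1, 1, 1, 1, 1, 1, 1, 2, 2, 2, 2, 2, 2, 2, 2, 2, 2, 2, 2, 2, 2, 2, 2

Working: There are 24 irreducibles (= number of conjugacy classes). Their dimensions d_i satisfy sum d_i^2 = |G| = 72: 1 + 1 + 1 + 1 + 1 + 1 + 1 + 1 + 4 + 4 + 4 + 4 + 4 + 4 + 4 + 4 + 4 + 4 + 4 + 4 + 4 + 4 + 4 + 4 = 72. (For the product with Z/4Z: each of the 4 1-dim characters of Z/4Z tensors with each irrep of D_9, giving 4 copies of each D_9-dimension.)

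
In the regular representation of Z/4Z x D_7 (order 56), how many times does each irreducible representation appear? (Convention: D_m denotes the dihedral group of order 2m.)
Each irreducible V_i of dimension d_i appears with multiplicity d_i, i.e. rho_reg = (direct sum over all irreducibles V_i) d_i V_i. The irreducible dimensions for Z/4Z x D_7 are 1, 1, 1, 1, 1, 1, 1, 1, 2, 2, 2, 2, 2, 2, 2, 2, 2, 2, 2, 2: 8 irreducibles of dimension 1, each with multiplicity 1; 12 irreducibles of dimension 2, each with multiplicity 2. Total dimension 8*1*1 + 12*2*2 = 56 = |G|.

Solution. General theorem: in the regular representation of a finite group G, each irreducible appears with multiplicity equal to its dimension. Check: dim(rho_reg) = sum d_i^2 = 1 + 1 + 1 + 1 + 1 + 1 + 1 + 1 + 4 + 4 + 4 + 4 + 4 + 4 + 4 + 4 + 4 + 4 + 4 + 4 = 56 = |G|.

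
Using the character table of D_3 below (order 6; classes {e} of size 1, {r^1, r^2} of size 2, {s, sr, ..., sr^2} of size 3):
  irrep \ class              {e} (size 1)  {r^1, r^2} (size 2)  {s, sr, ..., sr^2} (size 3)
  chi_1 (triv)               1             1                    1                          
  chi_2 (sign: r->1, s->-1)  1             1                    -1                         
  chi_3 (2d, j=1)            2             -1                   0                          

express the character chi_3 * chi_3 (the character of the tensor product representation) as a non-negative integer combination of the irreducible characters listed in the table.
chi_3 tensor chi_3 = chi_1 + chi_2 + chi_3 (all other irreducibles have multiplicity 0).

Proof sketch: The character of a tensor product is the pointwise product (chi_3 * chi_3)(C) = chi_3(C) * chi_3(C):
  {e}: (2)*(2), {r^1, r^2}: (-1)*(-1), {s, sr, ..., sr^2}: (0)*(0)
so (chi_3 * chi_3) takes values
  {e} -> 4, {r^1, r^2} -> 1, {s, sr, ..., sr^2} -> 0.
Now take the inner product of this character with each irreducible chi from the table, <chi_3*chi_3, chi> = (1/6) sum_C |C| (chi_3*chi_3)(C) conj(chi(C)):
  <chi_3*chi_3, chi_1> = (1/6)[1*(4)*conj(1) + 2*(1)*conj(1) + 3*(0)*conj(1)]
      = (1/6)[(4) + (2) + (0)] = 6/6 = 1
  <chi_3*chi_3, chi_2> = (1/6)[1*(4)*conj(1) + 2*(1)*conj(1) + 3*(0)*conj(-1)]
      = (1/6)[(4) + (2) + (0)] = 6/6 = 1
  <chi_3*chi_3, chi_3> = (1/6)[1*(4)*conj(2) + 2*(1)*conj(-1) + 3*(0)*conj(0)]
      = (1/6)[(8) + (-2) + (0)] = 6/6 = 1
Hence the multiplicities are chi_1: 1, chi_2: 1, chi_3: 1. Dimension check: dim(chi_3)*dim(chi_3) = 2*2 = 4 and sum (mult * dim) = 1*1 + 1*1 + 1*2 = 4.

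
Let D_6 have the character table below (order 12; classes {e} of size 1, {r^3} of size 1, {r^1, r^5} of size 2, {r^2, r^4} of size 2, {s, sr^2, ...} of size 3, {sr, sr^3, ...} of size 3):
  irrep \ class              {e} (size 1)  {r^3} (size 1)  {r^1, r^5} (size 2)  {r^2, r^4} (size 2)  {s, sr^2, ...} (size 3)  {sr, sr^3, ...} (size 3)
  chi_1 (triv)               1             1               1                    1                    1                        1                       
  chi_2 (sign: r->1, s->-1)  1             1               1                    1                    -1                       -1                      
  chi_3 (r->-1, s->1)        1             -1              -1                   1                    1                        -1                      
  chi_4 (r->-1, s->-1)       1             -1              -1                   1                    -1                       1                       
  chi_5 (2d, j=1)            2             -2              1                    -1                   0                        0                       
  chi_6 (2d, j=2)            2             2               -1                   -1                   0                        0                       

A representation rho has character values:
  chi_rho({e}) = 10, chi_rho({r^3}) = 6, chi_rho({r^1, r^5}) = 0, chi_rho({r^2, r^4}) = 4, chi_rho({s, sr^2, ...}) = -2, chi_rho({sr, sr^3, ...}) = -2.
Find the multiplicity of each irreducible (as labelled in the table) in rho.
Multiplicities: chi_1: 1, chi_2: 3, chi_3: 1, chi_4: 1, chi_5: 0, chi_6: 2.

Use <chi_rho, chi> = (1/|G|) sum_C |C| * chi_rho(C) * conj(chi(C)) with |G| = 12 for each irreducible chi in the table:
  <chi_rho, chi_1> = (1/12)[1*(10)*conj(1) + 1*(6)*conj(1) + 2*(0)*conj(1) + 2*(4)*conj(1) + 3*(-2)*conj(1) + 3*(-2)*conj(1)]
      = (1/12)[(10) + (6) + (0) + (8) + (-6) + (-6)] = 12/12 = 1
  <chi_rho, chi_2> = (1/12)[1*(10)*conj(1) + 1*(6)*conj(1) + 2*(0)*conj(1) + 2*(4)*conj(1) + 3*(-2)*conj(-1) + 3*(-2)*conj(-1)]
      = (1/12)[(10) + (6) + (0) + (8) + (6) + (6)] = 36/12 = 3
  <chi_rho, chi_3> = (1/12)[1*(10)*conj(1) + 1*(6)*conj(-1) + 2*(0)*conj(-1) + 2*(4)*conj(1) + 3*(-2)*conj(1) + 3*(-2)*conj(-1)]
      = (1/12)[(10) + (-6) + (0) + (8) + (-6) + (6)] = 12/12 = 1
  <chi_rho, chi_4> = (1/12)[1*(10)*conj(1) + 1*(6)*conj(-1) + 2*(0)*conj(-1) + 2*(4)*conj(1) + 3*(-2)*conj(-1) + 3*(-2)*conj(1)]
      = (1/12)[(10) + (-6) + (0) + (8) + (6) + (-6)] = 12/12 = 1
  <chi_rho, chi_5> = (1/12)[1*(10)*conj(2) + 1*(6)*conj(-2) + 2*(0)*conj(1) + 2*(4)*conj(-1) + 3*(-2)*conj(0) + 3*(-2)*conj(0)]
      = (1/12)[(20) + (-12) + (0) + (-8) + (0) + (0)] = 0/12 = 0
  <chi_rho, chi_6> = (1/12)[1*(10)*conj(2) + 1*(6)*conj(2) + 2*(0)*conj(-1) + 2*(4)*conj(-1) + 3*(-2)*conj(0) + 3*(-2)*conj(0)]
      = (1/12)[(20) + (12) + (0) + (-8) + (0) + (0)] = 24/12 = 2
Dimension check: dim(rho) = sum (mult * dim) = 1*1 + 3*1 + 1*1 + 1*1 + 0*2 + 2*2 = 10 = chi_rho(e) = 10.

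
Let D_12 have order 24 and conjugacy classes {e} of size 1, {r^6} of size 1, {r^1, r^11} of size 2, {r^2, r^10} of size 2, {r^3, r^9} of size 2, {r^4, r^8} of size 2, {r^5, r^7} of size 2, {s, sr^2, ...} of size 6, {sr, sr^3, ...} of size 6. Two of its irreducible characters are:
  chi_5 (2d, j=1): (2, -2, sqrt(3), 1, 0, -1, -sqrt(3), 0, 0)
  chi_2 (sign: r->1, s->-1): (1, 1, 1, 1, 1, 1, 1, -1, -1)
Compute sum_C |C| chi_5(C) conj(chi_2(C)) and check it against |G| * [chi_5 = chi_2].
Sum = 0; so <chi_5, chi_2> = 0 (distinct irreducibles are orthogonal).

Derivation: Compute term by term over conjugacy classes (|C| * chi_5(C) * conj(chi_2(C))):
  1*(2)*conj(1) + 1*(-2)*conj(1) + 2*(sqrt(3))*conj(1) + 2*(1)*conj(1) + 2*(0)*conj(1) + 2*(-1)*conj(1) + 2*(-sqrt(3))*conj(1) + 6*(0)*conj(-1) + 6*(0)*conj(-1)
  = (2) + (-2) + (2*sqrt(3)) + (2) + (0) + (-2) + (-2*sqrt(3)) + (0) + (0)
  = 0.
Dividing by |G| = 24 gives 0/24 = 0, matching the row-orthogonality relation <chi_5, chi_2> = [chi_5 = chi_2].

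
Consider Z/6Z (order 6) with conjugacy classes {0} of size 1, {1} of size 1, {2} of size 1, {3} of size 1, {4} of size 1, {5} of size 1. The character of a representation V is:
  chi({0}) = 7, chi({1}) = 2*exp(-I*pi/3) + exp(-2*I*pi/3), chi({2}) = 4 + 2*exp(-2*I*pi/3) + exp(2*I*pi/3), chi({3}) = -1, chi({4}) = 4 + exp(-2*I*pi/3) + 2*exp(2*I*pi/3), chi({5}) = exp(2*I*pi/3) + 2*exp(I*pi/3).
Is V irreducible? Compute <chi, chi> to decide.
Not irreducible (reducible): <chi, chi> = 13 > 1.

Justification: <chi, chi> = (1/|G|) sum_C |C| * |chi(C)|^2 = (1/6)[1*|7|^2 + 1*|2*exp(-I*pi/3) + exp(-2*I*pi/3)|^2 + 1*|4 + 2*exp(-2*I*pi/3) + exp(2*I*pi/3)|^2 + 1*|-1|^2 + 1*|4 + exp(-2*I*pi/3) + 2*exp(2*I*pi/3)|^2 + 1*|exp(2*I*pi/3) + 2*exp(I*pi/3)|^2]
  = (1/6)[(49) + (7) + (7) + (1) + (7) + (7)] = 78/6 = 13.
(Exp terms are combined using exp(i*s)*conj(exp(i*t)) = exp(i*(s-t)), and sums of them are collapsed using the identity that for every m > 1 the m distinct m-th roots of unity sum to 0, e.g. 1 + exp(2*I*pi/3) + exp(-2*I*pi/3) = 0.)
A character is irreducible iff <chi, chi> = 1, so this representation is reducible.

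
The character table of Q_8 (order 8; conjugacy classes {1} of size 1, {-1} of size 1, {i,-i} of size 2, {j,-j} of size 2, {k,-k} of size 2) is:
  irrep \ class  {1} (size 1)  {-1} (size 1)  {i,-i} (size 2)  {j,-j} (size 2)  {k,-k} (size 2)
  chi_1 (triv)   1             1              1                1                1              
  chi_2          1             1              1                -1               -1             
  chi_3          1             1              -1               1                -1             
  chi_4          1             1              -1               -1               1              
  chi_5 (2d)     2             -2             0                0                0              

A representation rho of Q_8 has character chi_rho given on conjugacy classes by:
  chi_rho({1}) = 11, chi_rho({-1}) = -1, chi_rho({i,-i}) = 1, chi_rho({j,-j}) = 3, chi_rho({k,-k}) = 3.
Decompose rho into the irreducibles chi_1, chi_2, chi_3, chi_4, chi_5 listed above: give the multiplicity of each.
Multiplicities: chi_1: 3, chi_2: 0, chi_3: 1, chi_4: 1, chi_5: 3.

Why: Use <chi_rho, chi> = (1/|G|) sum_C |C| * chi_rho(C) * conj(chi(C)) with |G| = 8 for each irreducible chi in the table:
  <chi_rho, chi_1> = (1/8)[1*(11)*conj(1) + 1*(-1)*conj(1) + 2*(1)*conj(1) + 2*(3)*conj(1) + 2*(3)*conj(1)]
      = (1/8)[(11) + (-1) + (2) + (6) + (6)] = 24/8 = 3
  <chi_rho, chi_2> = (1/8)[1*(11)*conj(1) + 1*(-1)*conj(1) + 2*(1)*conj(1) + 2*(3)*conj(-1) + 2*(3)*conj(-1)]
      = (1/8)[(11) + (-1) + (2) + (-6) + (-6)] = 0/8 = 0
  <chi_rho, chi_3> = (1/8)[1*(11)*conj(1) + 1*(-1)*conj(1) + 2*(1)*conj(-1) + 2*(3)*conj(1) + 2*(3)*conj(-1)]
      = (1/8)[(11) + (-1) + (-2) + (6) + (-6)] = 8/8 = 1
  <chi_rho, chi_4> = (1/8)[1*(11)*conj(1) + 1*(-1)*conj(1) + 2*(1)*conj(-1) + 2*(3)*conj(-1) + 2*(3)*conj(1)]
      = (1/8)[(11) + (-1) + (-2) + (-6) + (6)] = 8/8 = 1
  <chi_rho, chi_5> = (1/8)[1*(11)*conj(2) + 1*(-1)*conj(-2) + 2*(1)*conj(0) + 2*(3)*conj(0) + 2*(3)*conj(0)]
      = (1/8)[(22) + (2) + (0) + (0) + (0)] = 24/8 = 3
Dimension check: dim(rho) = sum (mult * dim) = 3*1 + 0*1 + 1*1 + 1*1 + 3*2 = 11 = chi_rho(e) = 11.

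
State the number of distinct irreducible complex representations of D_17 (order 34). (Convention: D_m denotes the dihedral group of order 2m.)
10

Explanation: The number of irreducible complex representations of a finite group equals its number of conjugacy classes. D_17 has 10 conjugacy classes ((n+3)/2 for n odd), so D_17 (order 34) has exactly 10 irreducible complex representations.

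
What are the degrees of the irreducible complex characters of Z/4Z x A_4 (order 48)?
Dimensions: 1, 1, 1, 1, 1, 1, 1, 1, 1, 1, 1, 1, 3, 3, 3, 3

Proof sketch: There are 16 irreducibles (= number of conjugacy classes). Their dimensions d_i satisfy sum d_i^2 = |G| = 48: 1 + 1 + 1 + 1 + 1 + 1 + 1 + 1 + 1 + 1 + 1 + 1 + 9 + 9 + 9 + 9 = 48. (For the product with Z/4Z: each of the 4 1-dim characters of Z/4Z tensors with each irrep of A_4, giving 4 copies of each A_4-dimension.)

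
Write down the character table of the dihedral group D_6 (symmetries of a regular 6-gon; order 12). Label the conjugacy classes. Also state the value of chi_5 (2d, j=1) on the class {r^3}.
Conjugacy classes: {e} of size 1, {r^3} of size 1, {r^1, r^5} of size 2, {r^2, r^4} of size 2, {s, sr^2, ...} of size 3, {sr, sr^3, ...} of size 3.
Character table:
  irrep \ class              {e} (size 1)  {r^3} (size 1)  {r^1, r^5} (size 2)  {r^2, r^4} (size 2)  {s, sr^2, ...} (size 3)  {sr, sr^3, ...} (size 3)
  chi_1 (triv)               1             1               1                    1                    1                        1                       
  chi_2 (sign: r->1, s->-1)  1             1               1                    1                    -1                       -1                      
  chi_3 (r->-1, s->1)        1             -1              -1                   1                    1                        -1                      
  chi_4 (r->-1, s->-1)       1             -1              -1                   1                    -1                       1                       
  chi_5 (2d, j=1)            2             -2              1                    -1                   0                        0                       
  chi_6 (2d, j=2)            2             2               -1                   -1                   0                        0                       

Spot check: chi_5 (2d, j=1) on {r^3} = -2.

Proof sketch: D_6 has order 2*6 = 12 with 6 conjugacy classes, hence 6 irreducibles. Sum of squared dims 1 + 1 + 1 + 1 + 4 + 4 = 12 = |G|. Linear characters come from the abelianisation; the 2-dimensional irreps have character r^k -> 2*cos(2*pi*j*k/6), reflections -> 0.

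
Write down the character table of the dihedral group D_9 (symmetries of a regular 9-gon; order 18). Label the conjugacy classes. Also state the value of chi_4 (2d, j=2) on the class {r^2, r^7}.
Conjugacy classes: {e} of size 1, {r^1, r^8} of size 2, {r^2, r^7} of size 2, {r^3, r^6} of size 2, {r^4, r^5} of size 2, {s, sr, ..., sr^8} of size 9.
Character table:
  irrep \ class              {e} (size 1)  {r^1, r^8} (size 2)  {r^2, r^7} (size 2)  {r^3, r^6} (size 2)  {r^4, r^5} (size 2)  {s, sr, ..., sr^8} (size 9)
  chi_1 (triv)               1             1                    1                    1                    1                    1                          
  chi_2 (sign: r->1, s->-1)  1             1                    1                    1                    1                    -1                         
  chi_3 (2d, j=1)            2             2*cos(2*pi/9)        2*cos(4*pi/9)        -1                   -2*cos(pi/9)         0                          
  chi_4 (2d, j=2)            2             2*cos(4*pi/9)        -2*cos(pi/9)         -1                   2*cos(2*pi/9)        0                          
  chi_5 (2d, j=3)            2             -1                   -1                   2                    -1                   0                          
  chi_6 (2d, j=4)            2             -2*cos(pi/9)         2*cos(2*pi/9)        -1                   2*cos(4*pi/9)        0                          

Spot check: chi_4 (2d, j=2) on {r^2, r^7} = -2*cos(pi/9).

Derivation: D_9 has order 2*9 = 18 with 6 conjugacy classes, hence 6 irreducibles. Sum of squared dims 1 + 1 + 4 + 4 + 4 + 4 = 18 = |G|. Linear characters come from the abelianisation; the 2-dimensional irreps have character r^k -> 2*cos(2*pi*j*k/9), reflections -> 0.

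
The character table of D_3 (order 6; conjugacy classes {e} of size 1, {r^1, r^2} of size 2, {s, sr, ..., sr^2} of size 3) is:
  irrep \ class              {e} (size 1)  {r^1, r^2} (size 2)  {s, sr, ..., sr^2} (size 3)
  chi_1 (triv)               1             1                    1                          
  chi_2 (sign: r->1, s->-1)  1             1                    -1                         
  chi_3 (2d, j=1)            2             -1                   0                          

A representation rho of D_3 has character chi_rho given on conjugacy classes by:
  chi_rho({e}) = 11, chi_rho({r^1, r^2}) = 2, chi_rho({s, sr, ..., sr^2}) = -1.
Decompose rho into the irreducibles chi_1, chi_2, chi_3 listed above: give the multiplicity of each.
Multiplicities: chi_1: 2, chi_2: 3, chi_3: 3.

Working: Use <chi_rho, chi> = (1/|G|) sum_C |C| * chi_rho(C) * conj(chi(C)) with |G| = 6 for each irreducible chi in the table:
  <chi_rho, chi_1> = (1/6)[1*(11)*conj(1) + 2*(2)*conj(1) + 3*(-1)*conj(1)]
      = (1/6)[(11) + (4) + (-3)] = 12/6 = 2
  <chi_rho, chi_2> = (1/6)[1*(11)*conj(1) + 2*(2)*conj(1) + 3*(-1)*conj(-1)]
      = (1/6)[(11) + (4) + (3)] = 18/6 = 3
  <chi_rho, chi_3> = (1/6)[1*(11)*conj(2) + 2*(2)*conj(-1) + 3*(-1)*conj(0)]
      = (1/6)[(22) + (-4) + (0)] = 18/6 = 3
Dimension check: dim(rho) = sum (mult * dim) = 2*1 + 3*1 + 3*2 = 11 = chi_rho(e) = 11.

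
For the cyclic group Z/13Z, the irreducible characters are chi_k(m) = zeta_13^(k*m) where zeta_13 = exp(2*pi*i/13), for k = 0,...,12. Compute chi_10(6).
chi_10(6) = zeta_13^60 = exp(-10*I*pi/13)

Explanation: chi_10(6) = zeta_13^(10*6) = zeta_13^60. Since zeta_13^13 = 1, this equals zeta_13^8 = exp(2*pi*i*8/13) = exp(-10*I*pi/13).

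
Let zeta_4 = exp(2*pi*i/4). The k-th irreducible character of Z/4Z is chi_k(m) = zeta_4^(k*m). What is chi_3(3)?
chi_3(3) = zeta_4^9 = I

Why: chi_3(3) = zeta_4^(3*3) = zeta_4^9. Since zeta_4^4 = 1, this equals zeta_4^1 = exp(2*pi*i*1/4) = I.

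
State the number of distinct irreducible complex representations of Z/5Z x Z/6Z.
30

Proof sketch: The number of irreducible complex representations of a finite group equals its number of conjugacy classes. Z/5Z x Z/6Z is abelian of order 30, so every element is its own conjugacy class: 30 classes, so Z/5Z x Z/6Z (order 30) has exactly 30 irreducible complex representations.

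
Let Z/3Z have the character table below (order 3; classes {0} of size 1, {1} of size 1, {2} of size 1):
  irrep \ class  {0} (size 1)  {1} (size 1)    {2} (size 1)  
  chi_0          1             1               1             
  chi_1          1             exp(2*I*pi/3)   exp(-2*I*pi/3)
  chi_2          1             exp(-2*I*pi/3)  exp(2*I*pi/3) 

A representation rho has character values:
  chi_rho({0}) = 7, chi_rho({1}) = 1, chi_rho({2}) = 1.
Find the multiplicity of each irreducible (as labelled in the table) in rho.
Multiplicities: chi_0: 3, chi_1: 2, chi_2: 2.

Use <chi_rho, chi> = (1/|G|) sum_C |C| * chi_rho(C) * conj(chi(C)) with |G| = 3 for each irreducible chi in the table:
  <chi_rho, chi_0> = (1/3)[1*(7)*conj(1) + 1*(1)*conj(1) + 1*(1)*conj(1)]
      = (1/3)[(7) + (1) + (1)] = 9/3 = 3
  <chi_rho, chi_1> = (1/3)[1*(7)*conj(1) + 1*(1)*conj(exp(2*I*pi/3)) + 1*(1)*conj(exp(-2*I*pi/3))]
      = (1/3)[(7) + (2 + 3*exp(-2*I*pi/3) + 2*exp(2*I*pi/3)) + (2 + 2*exp(-2*I*pi/3) + 3*exp(2*I*pi/3))] = 6/3 = 2
  <chi_rho, chi_2> = (1/3)[1*(7)*conj(1) + 1*(1)*conj(exp(-2*I*pi/3)) + 1*(1)*conj(exp(2*I*pi/3))]
      = (1/3)[(7) + (2 + 2*exp(-2*I*pi/3) + 3*exp(2*I*pi/3)) + (2 + 3*exp(-2*I*pi/3) + 2*exp(2*I*pi/3))] = 6/3 = 2
(Exp terms are combined using exp(i*s)*conj(exp(i*t)) = exp(i*(s-t)), and sums of them are collapsed using the identity that for every m > 1 the m distinct m-th roots of unity sum to 0, e.g. 1 + exp(2*I*pi/3) + exp(-2*I*pi/3) = 0.)
Dimension check: dim(rho) = sum (mult * dim) = 3*1 + 2*1 + 2*1 = 7 = chi_rho(e) = 7.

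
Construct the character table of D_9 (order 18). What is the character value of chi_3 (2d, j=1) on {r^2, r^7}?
Conjugacy classes: {e} of size 1, {r^1, r^8} of size 2, {r^2, r^7} of size 2, {r^3, r^6} of size 2, {r^4, r^5} of size 2, {s, sr, ..., sr^8} of size 9.
Character table:
  irrep \ class              {e} (size 1)  {r^1, r^8} (size 2)  {r^2, r^7} (size 2)  {r^3, r^6} (size 2)  {r^4, r^5} (size 2)  {s, sr, ..., sr^8} (size 9)
  chi_1 (triv)               1             1                    1                    1                    1                    1                          
  chi_2 (sign: r->1, s->-1)  1             1                    1                    1                    1                    -1                         
  chi_3 (2d, j=1)            2             2*cos(2*pi/9)        2*cos(4*pi/9)        -1                   -2*cos(pi/9)         0                          
  chi_4 (2d, j=2)            2             2*cos(4*pi/9)        -2*cos(pi/9)         -1                   2*cos(2*pi/9)        0                          
  chi_5 (2d, j=3)            2             -1                   -1                   2                    -1                   0                          
  chi_6 (2d, j=4)            2             -2*cos(pi/9)         2*cos(2*pi/9)        -1                   2*cos(4*pi/9)        0                          

Spot check: chi_3 (2d, j=1) on {r^2, r^7} = 2*cos(4*pi/9).

Details: D_9 has order 2*9 = 18 with 6 conjugacy classes, hence 6 irreducibles. Sum of squared dims 1 + 1 + 4 + 4 + 4 + 4 = 18 = |G|. Linear characters come from the abelianisation; the 2-dimensional irreps have character r^k -> 2*cos(2*pi*j*k/9), reflections -> 0.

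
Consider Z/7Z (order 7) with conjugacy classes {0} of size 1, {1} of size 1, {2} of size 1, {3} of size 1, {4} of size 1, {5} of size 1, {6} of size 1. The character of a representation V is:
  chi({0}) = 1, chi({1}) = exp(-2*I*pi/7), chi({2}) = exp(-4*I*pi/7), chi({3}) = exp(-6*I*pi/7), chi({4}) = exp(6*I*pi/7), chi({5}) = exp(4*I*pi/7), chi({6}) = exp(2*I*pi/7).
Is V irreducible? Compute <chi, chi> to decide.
Irreducible: <chi, chi> = 1.

<chi, chi> = (1/|G|) sum_C |C| * |chi(C)|^2 = (1/7)[1*|1|^2 + 1*|exp(-2*I*pi/7)|^2 + 1*|exp(-4*I*pi/7)|^2 + 1*|exp(-6*I*pi/7)|^2 + 1*|exp(6*I*pi/7)|^2 + 1*|exp(4*I*pi/7)|^2 + 1*|exp(2*I*pi/7)|^2]
  = (1/7)[(1) + (1) + (1) + (1) + (1) + (1) + (1)] = 7/7 = 1.
(Exp terms are combined using exp(i*s)*conj(exp(i*t)) = exp(i*(s-t)), and sums of them are collapsed using the identity that for every m > 1 the m distinct m-th roots of unity sum to 0, e.g. 1 + exp(2*I*pi/3) + exp(-2*I*pi/3) = 0.)
A character is irreducible iff <chi, chi> = 1, so this representation is irreducible.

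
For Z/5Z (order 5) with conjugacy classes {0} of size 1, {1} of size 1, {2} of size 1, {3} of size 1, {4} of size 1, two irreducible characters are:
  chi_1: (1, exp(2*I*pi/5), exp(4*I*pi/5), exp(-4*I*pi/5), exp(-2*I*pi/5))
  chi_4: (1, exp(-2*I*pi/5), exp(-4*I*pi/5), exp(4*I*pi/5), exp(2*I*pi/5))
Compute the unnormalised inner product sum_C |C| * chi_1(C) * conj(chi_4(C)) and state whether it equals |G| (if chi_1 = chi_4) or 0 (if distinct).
Sum = 0; so <chi_1, chi_4> = 0 (distinct irreducibles are orthogonal).

Argument: Compute term by term over conjugacy classes (|C| * chi_1(C) * conj(chi_4(C))):
  1*(1)*conj(1) + 1*(exp(2*I*pi/5))*conj(exp(-2*I*pi/5)) + 1*(exp(4*I*pi/5))*conj(exp(-4*I*pi/5)) + 1*(exp(-4*I*pi/5))*conj(exp(4*I*pi/5)) + 1*(exp(-2*I*pi/5))*conj(exp(2*I*pi/5))
  = (1) + (exp(4*I*pi/5)) + (exp(-2*I*pi/5)) + (exp(2*I*pi/5)) + (exp(-4*I*pi/5))
  = 0.
(Exp terms are combined using exp(i*s)*conj(exp(i*t)) = exp(i*(s-t)), and sums of them are collapsed using the identity that for every m > 1 the m distinct m-th roots of unity sum to 0, e.g. 1 + exp(2*I*pi/3) + exp(-2*I*pi/3) = 0.)
Dividing by |G| = 5 gives 0/5 = 0, matching the row-orthogonality relation <chi_1, chi_4> = [chi_1 = chi_4].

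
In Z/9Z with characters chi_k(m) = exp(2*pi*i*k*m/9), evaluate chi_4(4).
chi_4(4) = zeta_9^16 = exp(-4*I*pi/9)

Justification: chi_4(4) = zeta_9^(4*4) = zeta_9^16. Since zeta_9^9 = 1, this equals zeta_9^7 = exp(2*pi*i*7/9) = exp(-4*I*pi/9).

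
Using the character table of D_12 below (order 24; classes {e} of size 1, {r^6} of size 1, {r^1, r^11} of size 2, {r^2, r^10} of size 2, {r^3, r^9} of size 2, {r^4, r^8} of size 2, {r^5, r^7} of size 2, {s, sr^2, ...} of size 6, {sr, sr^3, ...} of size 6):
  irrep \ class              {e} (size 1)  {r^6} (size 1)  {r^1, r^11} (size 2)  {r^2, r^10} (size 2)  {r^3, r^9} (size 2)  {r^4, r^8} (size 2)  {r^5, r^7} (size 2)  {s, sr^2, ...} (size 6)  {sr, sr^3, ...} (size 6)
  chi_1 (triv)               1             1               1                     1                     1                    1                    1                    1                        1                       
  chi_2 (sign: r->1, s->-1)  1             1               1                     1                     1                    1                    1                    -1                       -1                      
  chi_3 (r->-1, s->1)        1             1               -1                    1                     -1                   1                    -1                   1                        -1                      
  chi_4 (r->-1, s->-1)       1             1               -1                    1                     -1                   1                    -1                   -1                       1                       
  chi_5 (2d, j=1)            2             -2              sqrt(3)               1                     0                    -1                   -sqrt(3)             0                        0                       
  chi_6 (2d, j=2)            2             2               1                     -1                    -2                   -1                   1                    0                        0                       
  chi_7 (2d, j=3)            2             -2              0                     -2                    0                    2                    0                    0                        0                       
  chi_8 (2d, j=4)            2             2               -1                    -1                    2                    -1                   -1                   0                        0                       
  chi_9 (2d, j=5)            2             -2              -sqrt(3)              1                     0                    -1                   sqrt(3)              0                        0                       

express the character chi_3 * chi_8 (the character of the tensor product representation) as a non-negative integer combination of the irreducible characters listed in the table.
chi_3 tensor chi_8 = chi_6 (all other irreducibles have multiplicity 0).

Reasoning: The character of a tensor product is the pointwise product (chi_3 * chi_8)(C) = chi_3(C) * chi_8(C):
  {e}: (1)*(2), {r^6}: (1)*(2), {r^1, r^11}: (-1)*(-1), {r^2, r^10}: (1)*(-1), {r^3, r^9}: (-1)*(2), {r^4, r^8}: (1)*(-1), {r^5, r^7}: (-1)*(-1), {s, sr^2, ...}: (1)*(0), {sr, sr^3, ...}: (-1)*(0)
so (chi_3 * chi_8) takes values
  {e} -> 2, {r^6} -> 2, {r^1, r^11} -> 1, {r^2, r^10} -> -1, {r^3, r^9} -> -2, {r^4, r^8} -> -1, {r^5, r^7} -> 1, {s, sr^2, ...} -> 0, {sr, sr^3, ...} -> 0.
Now take the inner product of this character with each irreducible chi from the table, <chi_3*chi_8, chi> = (1/24) sum_C |C| (chi_3*chi_8)(C) conj(chi(C)):
  <chi_3*chi_8, chi_1> = (1/24)[1*(2)*conj(1) + 1*(2)*conj(1) + 2*(1)*conj(1) + 2*(-1)*conj(1) + 2*(-2)*conj(1) + 2*(-1)*conj(1) + 2*(1)*conj(1) + 6*(0)*conj(1) + 6*(0)*conj(1)]
      = (1/24)[(2) + (2) + (2) + (-2) + (-4) + (-2) + (2) + (0) + (0)] = 0/24 = 0
  <chi_3*chi_8, chi_2> = (1/24)[1*(2)*conj(1) + 1*(2)*conj(1) + 2*(1)*conj(1) + 2*(-1)*conj(1) + 2*(-2)*conj(1) + 2*(-1)*conj(1) + 2*(1)*conj(1) + 6*(0)*conj(-1) + 6*(0)*conj(-1)]
      = (1/24)[(2) + (2) + (2) + (-2) + (-4) + (-2) + (2) + (0) + (0)] = 0/24 = 0
  <chi_3*chi_8, chi_3> = (1/24)[1*(2)*conj(1) + 1*(2)*conj(1) + 2*(1)*conj(-1) + 2*(-1)*conj(1) + 2*(-2)*conj(-1) + 2*(-1)*conj(1) + 2*(1)*conj(-1) + 6*(0)*conj(1) + 6*(0)*conj(-1)]
      = (1/24)[(2) + (2) + (-2) + (-2) + (4) + (-2) + (-2) + (0) + (0)] = 0/24 = 0
  <chi_3*chi_8, chi_4> = (1/24)[1*(2)*conj(1) + 1*(2)*conj(1) + 2*(1)*conj(-1) + 2*(-1)*conj(1) + 2*(-2)*conj(-1) + 2*(-1)*conj(1) + 2*(1)*conj(-1) + 6*(0)*conj(-1) + 6*(0)*conj(1)]
      = (1/24)[(2) + (2) + (-2) + (-2) + (4) + (-2) + (-2) + (0) + (0)] = 0/24 = 0
  <chi_3*chi_8, chi_5> = (1/24)[1*(2)*conj(2) + 1*(2)*conj(-2) + 2*(1)*conj(sqrt(3)) + 2*(-1)*conj(1) + 2*(-2)*conj(0) + 2*(-1)*conj(-1) + 2*(1)*conj(-sqrt(3)) + 6*(0)*conj(0) + 6*(0)*conj(0)]
      = (1/24)[(4) + (-4) + (2*sqrt(3)) + (-2) + (0) + (2) + (-2*sqrt(3)) + (0) + (0)] = 0/24 = 0
  <chi_3*chi_8, chi_6> = (1/24)[1*(2)*conj(2) + 1*(2)*conj(2) + 2*(1)*conj(1) + 2*(-1)*conj(-1) + 2*(-2)*conj(-2) + 2*(-1)*conj(-1) + 2*(1)*conj(1) + 6*(0)*conj(0) + 6*(0)*conj(0)]
      = (1/24)[(4) + (4) + (2) + (2) + (8) + (2) + (2) + (0) + (0)] = 24/24 = 1
  <chi_3*chi_8, chi_7> = (1/24)[1*(2)*conj(2) + 1*(2)*conj(-2) + 2*(1)*conj(0) + 2*(-1)*conj(-2) + 2*(-2)*conj(0) + 2*(-1)*conj(2) + 2*(1)*conj(0) + 6*(0)*conj(0) + 6*(0)*conj(0)]
      = (1/24)[(4) + (-4) + (0) + (4) + (0) + (-4) + (0) + (0) + (0)] = 0/24 = 0
  <chi_3*chi_8, chi_8> = (1/24)[1*(2)*conj(2) + 1*(2)*conj(2) + 2*(1)*conj(-1) + 2*(-1)*conj(-1) + 2*(-2)*conj(2) + 2*(-1)*conj(-1) + 2*(1)*conj(-1) + 6*(0)*conj(0) + 6*(0)*conj(0)]
      = (1/24)[(4) + (4) + (-2) + (2) + (-8) + (2) + (-2) + (0) + (0)] = 0/24 = 0
  <chi_3*chi_8, chi_9> = (1/24)[1*(2)*conj(2) + 1*(2)*conj(-2) + 2*(1)*conj(-sqrt(3)) + 2*(-1)*conj(1) + 2*(-2)*conj(0) + 2*(-1)*conj(-1) + 2*(1)*conj(sqrt(3)) + 6*(0)*conj(0) + 6*(0)*conj(0)]
      = (1/24)[(4) + (-4) + (-2*sqrt(3)) + (-2) + (0) + (2) + (2*sqrt(3)) + (0) + (0)] = 0/24 = 0
Hence the multiplicities are chi_6: 1. Dimension check: dim(chi_3)*dim(chi_8) = 1*2 = 2 and sum (mult * dim) = 1*2 = 2.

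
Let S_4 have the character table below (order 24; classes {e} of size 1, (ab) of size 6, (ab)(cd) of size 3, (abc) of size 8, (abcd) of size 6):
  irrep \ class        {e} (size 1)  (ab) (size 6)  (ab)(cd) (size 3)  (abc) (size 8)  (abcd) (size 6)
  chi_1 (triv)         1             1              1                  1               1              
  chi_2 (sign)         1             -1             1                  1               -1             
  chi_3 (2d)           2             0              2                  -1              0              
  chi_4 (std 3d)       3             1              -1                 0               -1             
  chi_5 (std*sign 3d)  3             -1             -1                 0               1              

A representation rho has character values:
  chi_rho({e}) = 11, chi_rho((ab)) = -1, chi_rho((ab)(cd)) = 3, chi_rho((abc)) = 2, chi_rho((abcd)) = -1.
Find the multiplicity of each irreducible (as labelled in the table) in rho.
Multiplicities: chi_1: 1, chi_2: 2, chi_3: 1, chi_4: 1, chi_5: 1.

Why: Use <chi_rho, chi> = (1/|G|) sum_C |C| * chi_rho(C) * conj(chi(C)) with |G| = 24 for each irreducible chi in the table:
  <chi_rho, chi_1> = (1/24)[1*(11)*conj(1) + 6*(-1)*conj(1) + 3*(3)*conj(1) + 8*(2)*conj(1) + 6*(-1)*conj(1)]
      = (1/24)[(11) + (-6) + (9) + (16) + (-6)] = 24/24 = 1
  <chi_rho, chi_2> = (1/24)[1*(11)*conj(1) + 6*(-1)*conj(-1) + 3*(3)*conj(1) + 8*(2)*conj(1) + 6*(-1)*conj(-1)]
      = (1/24)[(11) + (6) + (9) + (16) + (6)] = 48/24 = 2
  <chi_rho, chi_3> = (1/24)[1*(11)*conj(2) + 6*(-1)*conj(0) + 3*(3)*conj(2) + 8*(2)*conj(-1) + 6*(-1)*conj(0)]
      = (1/24)[(22) + (0) + (18) + (-16) + (0)] = 24/24 = 1
  <chi_rho, chi_4> = (1/24)[1*(11)*conj(3) + 6*(-1)*conj(1) + 3*(3)*conj(-1) + 8*(2)*conj(0) + 6*(-1)*conj(-1)]
      = (1/24)[(33) + (-6) + (-9) + (0) + (6)] = 24/24 = 1
  <chi_rho, chi_5> = (1/24)[1*(11)*conj(3) + 6*(-1)*conj(-1) + 3*(3)*conj(-1) + 8*(2)*conj(0) + 6*(-1)*conj(1)]
      = (1/24)[(33) + (6) + (-9) + (0) + (-6)] = 24/24 = 1
Dimension check: dim(rho) = sum (mult * dim) = 1*1 + 2*1 + 1*2 + 1*3 + 1*3 = 11 = chi_rho(e) = 11.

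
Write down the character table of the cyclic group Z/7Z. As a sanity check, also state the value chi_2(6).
Character table of Z/7Z (irreps indexed chi_0,...,chi_6 with chi_k(m) = zeta_7^(k*m), zeta_7 = exp(2*pi*i/7)):
  irrep \ class  {0} (size 1)  {1} (size 1)    {2} (size 1)    {3} (size 1)    {4} (size 1)    {5} (size 1)    {6} (size 1)  
  chi_0          1             1               1               1               1               1               1             
  chi_1          1             exp(2*I*pi/7)   exp(4*I*pi/7)   exp(6*I*pi/7)   exp(-6*I*pi/7)  exp(-4*I*pi/7)  exp(-2*I*pi/7)
  chi_2          1             exp(4*I*pi/7)   exp(-6*I*pi/7)  exp(-2*I*pi/7)  exp(2*I*pi/7)   exp(6*I*pi/7)   exp(-4*I*pi/7)
  chi_3          1             exp(6*I*pi/7)   exp(-2*I*pi/7)  exp(4*I*pi/7)   exp(-4*I*pi/7)  exp(2*I*pi/7)   exp(-6*I*pi/7)
  chi_4          1             exp(-6*I*pi/7)  exp(2*I*pi/7)   exp(-4*I*pi/7)  exp(4*I*pi/7)   exp(-2*I*pi/7)  exp(6*I*pi/7) 
  chi_5          1             exp(-4*I*pi/7)  exp(6*I*pi/7)   exp(2*I*pi/7)   exp(-2*I*pi/7)  exp(-6*I*pi/7)  exp(4*I*pi/7) 
  chi_6          1             exp(-2*I*pi/7)  exp(-4*I*pi/7)  exp(-6*I*pi/7)  exp(6*I*pi/7)   exp(4*I*pi/7)   exp(2*I*pi/7) 

Spot check: chi_2(6) = zeta_7^(2*6) = zeta_7^12 = exp(-4*I*pi/7).

Reasoning: Z/7Z is abelian, so all 7 irreducible complex representations are 1-dimensional. They are given by chi_k(m) = zeta_7^(k*m) for k = 0,...,6. Row orthogonality: sum_m chi_k(m) conj(chi_l(m)) = 7 * [k = l].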